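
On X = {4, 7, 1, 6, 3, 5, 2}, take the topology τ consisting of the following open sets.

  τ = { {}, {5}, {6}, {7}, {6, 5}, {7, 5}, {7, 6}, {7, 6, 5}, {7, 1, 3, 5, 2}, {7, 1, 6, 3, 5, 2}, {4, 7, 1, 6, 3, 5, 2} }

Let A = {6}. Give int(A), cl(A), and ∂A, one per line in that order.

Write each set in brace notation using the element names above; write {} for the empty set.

interior: largest open inside A is {6} (from {}, {6})
cl via duality: int({4, 7, 1, 3, 5, 2}) = {7, 1, 3, 5, 2}, so X∖{7, 1, 3, 5, 2} = {4, 6}
cl∖int = {4}

int(A) = {6}
cl(A)  = {4, 6}
∂A     = {4}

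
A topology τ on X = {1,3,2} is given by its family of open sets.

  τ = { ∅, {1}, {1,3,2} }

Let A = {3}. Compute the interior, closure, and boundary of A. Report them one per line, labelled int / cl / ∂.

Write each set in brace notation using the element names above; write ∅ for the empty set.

interior: largest open inside A is ∅ (from ∅)
cl via duality: int({1,2}) = {1}, so X∖{1} = {3,2}
cl∖int = {3,2}

int(A) = ∅
cl(A)  = {3,2}
∂A     = {3,2}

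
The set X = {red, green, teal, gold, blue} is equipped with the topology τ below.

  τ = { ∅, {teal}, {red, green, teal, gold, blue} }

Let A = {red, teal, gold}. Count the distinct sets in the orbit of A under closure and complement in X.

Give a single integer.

X∖A={green, blue}, int(X∖A)=∅, hence cl(A)={red, green, teal, gold, blue}
Orbit (k=closure, c=complement):
  1. A     = {red, teal, gold}
  2. kA    = {red, green, teal, gold, blue}
  3. cA    = {green, blue}
  4. ckA   = ∅
  5. kcA   = {red, green, gold, blue}
  6. ckcA  = {teal}
(closed under both — stop)

6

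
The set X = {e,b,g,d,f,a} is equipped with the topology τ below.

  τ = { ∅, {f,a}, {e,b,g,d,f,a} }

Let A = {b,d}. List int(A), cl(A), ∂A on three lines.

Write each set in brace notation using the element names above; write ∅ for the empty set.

open subsets of A: ∅; so int(A) = ∅
closure: X∖int(X∖A) = X∖{f,a} = {e,b,g,d}
∂A = {e,b,g,d} minus ∅ = {e,b,g,d}

int(A) = ∅
cl(A)  = {e,b,g,d}
∂A     = {e,b,g,d}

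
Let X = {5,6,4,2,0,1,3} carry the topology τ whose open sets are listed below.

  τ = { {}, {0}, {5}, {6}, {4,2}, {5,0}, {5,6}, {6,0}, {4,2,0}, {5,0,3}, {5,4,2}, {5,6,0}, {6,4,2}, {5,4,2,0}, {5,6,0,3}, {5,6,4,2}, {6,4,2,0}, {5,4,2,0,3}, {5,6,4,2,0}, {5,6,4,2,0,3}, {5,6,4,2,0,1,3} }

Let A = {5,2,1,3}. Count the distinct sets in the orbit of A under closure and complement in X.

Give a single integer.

X∖A={6,4,0}, int(X∖A)={6,0}, hence cl(A)={5,4,2,1,3}
Orbit (k=closure, c=complement):
  1. A     = {5,2,1,3}
  2. kA    = {5,4,2,1,3}
  3. cA    = {6,4,0}
  4. ckA   = {6,0}
  5. kcA   = {6,4,2,0,1,3}
  6. kckA  = {6,0,1,3}
  7. ckcA  = {5}
  8. ckckA = {5,4,2}
  9. kckcA = {5,1,3}
  10. ckckcA = {6,4,2,0}
(closed under both — stop)

10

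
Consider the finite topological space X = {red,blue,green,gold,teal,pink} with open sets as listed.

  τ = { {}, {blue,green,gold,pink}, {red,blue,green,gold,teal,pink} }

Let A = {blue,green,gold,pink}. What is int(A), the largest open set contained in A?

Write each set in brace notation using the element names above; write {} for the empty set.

{blue,green,gold,pink}

U open, U⊆A: {}, {blue,green,gold,pink}. int(A) = ⋃ = {blue,green,gold,pink}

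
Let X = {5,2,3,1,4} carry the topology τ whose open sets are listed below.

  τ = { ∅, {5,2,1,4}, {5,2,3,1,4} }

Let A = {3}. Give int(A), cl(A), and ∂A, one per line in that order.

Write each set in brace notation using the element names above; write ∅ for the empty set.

opens ⊆ A: ∅; union → int = ∅
complement {5,2,1,4}; its interior {5,2,1,4}; cl(A) = X∖{5,2,1,4} = {3}
boundary = {3} ∖ ∅ = {3}

int(A) = ∅
cl(A)  = {3}
∂A     = {3}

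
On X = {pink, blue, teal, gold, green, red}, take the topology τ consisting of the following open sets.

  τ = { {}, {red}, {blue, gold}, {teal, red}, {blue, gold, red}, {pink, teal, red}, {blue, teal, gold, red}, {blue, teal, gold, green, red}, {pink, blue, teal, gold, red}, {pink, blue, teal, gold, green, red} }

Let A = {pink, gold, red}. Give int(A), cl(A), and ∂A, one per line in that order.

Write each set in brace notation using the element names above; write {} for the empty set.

opens ⊆ A: {}, {red}; union → int = {red}
complement {blue, teal, green}; its interior {}; cl(A) = X∖{} = {pink, blue, teal, gold, green, red}
boundary = {pink, blue, teal, gold, green, red} ∖ {red} = {pink, blue, teal, gold, green}

int(A) = {red}
cl(A)  = {pink, blue, teal, gold, green, red}
∂A     = {pink, blue, teal, gold, green}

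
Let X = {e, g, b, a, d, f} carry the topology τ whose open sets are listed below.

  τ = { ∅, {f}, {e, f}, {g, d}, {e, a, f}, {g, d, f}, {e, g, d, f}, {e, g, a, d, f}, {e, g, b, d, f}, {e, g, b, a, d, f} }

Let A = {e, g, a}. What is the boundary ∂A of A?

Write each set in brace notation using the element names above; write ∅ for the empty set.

{e, g, b, a, d}

interior: largest open inside A is ∅ (from ∅)
cl via duality: int({b, d, f}) = {f}, so X∖{f} = {e, g, b, a, d}
cl∖int = {e, g, b, a, d}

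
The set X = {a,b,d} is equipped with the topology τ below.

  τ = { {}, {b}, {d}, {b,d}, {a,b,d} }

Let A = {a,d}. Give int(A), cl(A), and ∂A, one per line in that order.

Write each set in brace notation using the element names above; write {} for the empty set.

opens ⊆ A: {}, {d}; union → int = {d}
complement {b}; its interior {b}; cl(A) = X∖{b} = {a,d}
boundary = {a,d} ∖ {d} = {a}

int(A) = {d}
cl(A)  = {a,d}
∂A     = {a}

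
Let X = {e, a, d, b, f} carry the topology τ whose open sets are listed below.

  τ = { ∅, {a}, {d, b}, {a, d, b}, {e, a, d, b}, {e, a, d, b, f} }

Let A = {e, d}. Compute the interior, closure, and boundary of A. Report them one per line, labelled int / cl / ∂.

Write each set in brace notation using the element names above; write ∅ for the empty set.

U open, U⊆A: ∅. int(A) = ⋃ = ∅
X∖A={a, b, f}, int(X∖A)={a}, hence cl(A)={e, d, b, f}
∂A: remove int from cl → {e, d, b, f}

int(A) = ∅
cl(A)  = {e, d, b, f}
∂A     = {e, d, b, f}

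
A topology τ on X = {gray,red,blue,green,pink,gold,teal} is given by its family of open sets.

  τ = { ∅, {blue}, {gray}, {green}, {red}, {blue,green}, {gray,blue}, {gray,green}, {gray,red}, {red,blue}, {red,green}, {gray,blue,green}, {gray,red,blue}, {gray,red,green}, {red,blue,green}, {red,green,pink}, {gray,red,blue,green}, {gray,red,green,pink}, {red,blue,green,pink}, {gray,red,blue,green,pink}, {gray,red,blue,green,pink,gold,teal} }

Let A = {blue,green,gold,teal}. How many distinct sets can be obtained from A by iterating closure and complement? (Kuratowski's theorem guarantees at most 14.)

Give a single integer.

6

X∖A={gray,red,pink}, int(X∖A)={gray,red}, hence cl(A)={blue,green,pink,gold,teal}
Orbit (k=closure, c=complement):
  1. A     = {blue,green,gold,teal}
  2. kA    = {blue,green,pink,gold,teal}
  3. cA    = {gray,red,pink}
  4. ckA   = {gray,red}
  5. kcA   = {gray,red,pink,gold,teal}
  6. ckcA  = {blue,green}
(closed under both — stop)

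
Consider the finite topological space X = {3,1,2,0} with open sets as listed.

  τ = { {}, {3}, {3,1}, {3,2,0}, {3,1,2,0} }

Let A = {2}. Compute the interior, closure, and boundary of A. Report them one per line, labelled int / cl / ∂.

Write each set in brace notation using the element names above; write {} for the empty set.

int(A) = {}
cl(A)  = {2,0}
∂A     = {2,0}

interior: largest open inside A is {} (from {})
cl via duality: int({3,1,0}) = {3,1}, so X∖{3,1} = {2,0}
cl∖int = {2,0}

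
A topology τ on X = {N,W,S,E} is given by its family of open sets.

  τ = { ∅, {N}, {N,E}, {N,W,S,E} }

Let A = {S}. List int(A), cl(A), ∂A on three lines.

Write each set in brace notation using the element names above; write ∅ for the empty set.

int(A) = ∅
cl(A)  = {W,S}
∂A     = {W,S}

opens ⊆ A: ∅; union → int = ∅
complement {N,W,E}; its interior {N,E}; cl(A) = X∖{N,E} = {W,S}
boundary = {W,S} ∖ ∅ = {W,S}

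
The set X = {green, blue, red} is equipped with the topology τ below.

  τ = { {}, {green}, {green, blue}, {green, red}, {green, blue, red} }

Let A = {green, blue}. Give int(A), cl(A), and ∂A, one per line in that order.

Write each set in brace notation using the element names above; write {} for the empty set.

opens ⊆ A: {}, {green}, {green, blue}; union → int = {green, blue}
complement {red}; its interior {}; cl(A) = X∖{} = {green, blue, red}
boundary = {green, blue, red} ∖ {green, blue} = {red}

int(A) = {green, blue}
cl(A)  = {green, blue, red}
∂A     = {red}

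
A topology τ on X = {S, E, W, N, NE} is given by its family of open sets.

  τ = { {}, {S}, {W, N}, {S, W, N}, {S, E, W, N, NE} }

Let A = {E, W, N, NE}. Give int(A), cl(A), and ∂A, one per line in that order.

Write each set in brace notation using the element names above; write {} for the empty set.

int(A) = {W, N}
cl(A)  = {E, W, N, NE}
∂A     = {E, NE}

opens ⊆ A: {}, {W, N}; union → int = {W, N}
complement {S}; its interior {S}; cl(A) = X∖{S} = {E, W, N, NE}
boundary = {E, W, N, NE} ∖ {W, N} = {E, NE}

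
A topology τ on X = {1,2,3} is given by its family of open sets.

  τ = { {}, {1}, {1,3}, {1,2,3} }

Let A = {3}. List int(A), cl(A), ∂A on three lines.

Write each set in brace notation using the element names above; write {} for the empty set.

int(A) = {}
cl(A)  = {2,3}
∂A     = {2,3}

open subsets of A: {}; so int(A) = {}
closure: X∖int(X∖A) = X∖{1} = {2,3}
∂A = {2,3} minus {} = {2,3}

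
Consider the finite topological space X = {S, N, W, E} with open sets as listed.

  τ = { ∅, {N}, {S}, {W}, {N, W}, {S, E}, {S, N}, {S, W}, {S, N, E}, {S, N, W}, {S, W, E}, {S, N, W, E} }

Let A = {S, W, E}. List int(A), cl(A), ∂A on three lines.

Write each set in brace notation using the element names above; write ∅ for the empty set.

opens ⊆ A: ∅, {S}, {W}, {S, E}, {S, W}, {S, W, E}; union → int = {S, W, E}
complement {N}; its interior {N}; cl(A) = X∖{N} = {S, W, E}
boundary = {S, W, E} ∖ {S, W, E} = ∅

int(A) = {S, W, E}
cl(A)  = {S, W, E}
∂A     = ∅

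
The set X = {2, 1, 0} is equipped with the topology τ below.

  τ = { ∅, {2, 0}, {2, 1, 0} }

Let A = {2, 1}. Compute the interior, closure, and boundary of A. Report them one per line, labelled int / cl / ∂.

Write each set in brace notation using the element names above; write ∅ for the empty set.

int(A) = ∅
cl(A)  = {2, 1, 0}
∂A     = {2, 1, 0}

open subsets of A: ∅; so int(A) = ∅
closure: X∖int(X∖A) = X∖∅ = {2, 1, 0}
∂A = {2, 1, 0} minus ∅ = {2, 1, 0}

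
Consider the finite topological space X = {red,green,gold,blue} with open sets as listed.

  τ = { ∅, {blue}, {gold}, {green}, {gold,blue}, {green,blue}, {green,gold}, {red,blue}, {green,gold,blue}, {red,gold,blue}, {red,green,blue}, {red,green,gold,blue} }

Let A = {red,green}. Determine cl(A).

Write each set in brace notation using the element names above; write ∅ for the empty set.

closure: X∖int(X∖A) = X∖{gold,blue} = {red,green}

{red,green}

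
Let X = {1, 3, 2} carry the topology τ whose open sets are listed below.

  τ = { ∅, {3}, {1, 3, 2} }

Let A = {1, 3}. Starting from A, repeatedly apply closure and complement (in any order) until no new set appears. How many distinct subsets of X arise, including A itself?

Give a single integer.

complement {2}; its interior ∅; cl(A) = X∖∅ = {1, 3, 2}
With k = closure, c = complement:
  1. A     = {1, 3}
  2. kA    = {1, 3, 2}
  3. cA    = {2}
  4. ckA   = ∅
  5. kcA   = {1, 2}
  6. ckcA  = {3}
k, c of each give nothing new

6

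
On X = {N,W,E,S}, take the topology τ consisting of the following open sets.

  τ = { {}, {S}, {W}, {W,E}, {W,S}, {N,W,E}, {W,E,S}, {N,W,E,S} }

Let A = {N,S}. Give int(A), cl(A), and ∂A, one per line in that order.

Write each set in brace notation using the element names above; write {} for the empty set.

int(A) = {S}
cl(A)  = {N,S}
∂A     = {N}

U open, U⊆A: {}, {S}. int(A) = ⋃ = {S}
X∖A={W,E}, int(X∖A)={W,E}, hence cl(A)={N,S}
∂A: remove int from cl → {N}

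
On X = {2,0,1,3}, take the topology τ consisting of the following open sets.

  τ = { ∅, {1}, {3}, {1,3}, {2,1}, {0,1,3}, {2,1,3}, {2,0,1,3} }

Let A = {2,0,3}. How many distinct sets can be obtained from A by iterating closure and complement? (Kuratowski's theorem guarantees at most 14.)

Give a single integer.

closure: X∖int(X∖A) = X∖{1} = {2,0,3}
Let k=closure and c=complement:
  1. A     = {2,0,3}
  2. cA    = {1}
  3. kcA   = {2,0,1}
  4. ckcA  = {3}
  5. kckcA = {0,3}
  6. ckckcA = {2,1}
— saturated at 6

6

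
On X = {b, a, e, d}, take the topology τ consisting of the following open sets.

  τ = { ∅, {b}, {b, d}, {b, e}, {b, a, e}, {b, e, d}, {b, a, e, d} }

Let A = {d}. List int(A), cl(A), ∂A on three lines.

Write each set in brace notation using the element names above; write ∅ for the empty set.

int(A) = ∅
cl(A)  = {d}
∂A     = {d}

interior: largest open inside A is ∅ (from ∅)
cl via duality: int({b, a, e}) = {b, a, e}, so X∖{b, a, e} = {d}
cl∖int = {d}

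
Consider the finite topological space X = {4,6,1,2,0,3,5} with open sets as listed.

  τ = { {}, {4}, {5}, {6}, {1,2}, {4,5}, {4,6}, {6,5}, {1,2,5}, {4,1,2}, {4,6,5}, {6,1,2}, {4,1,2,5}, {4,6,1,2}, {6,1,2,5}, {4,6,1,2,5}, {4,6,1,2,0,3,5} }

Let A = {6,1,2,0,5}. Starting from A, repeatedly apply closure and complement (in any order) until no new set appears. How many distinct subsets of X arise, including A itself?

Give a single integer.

closure: X∖int(X∖A) = X∖{4} = {6,1,2,0,3,5}
Let k=closure and c=complement:
  1. A     = {6,1,2,0,5}
  2. kA    = {6,1,2,0,3,5}
  3. cA    = {4,3}
  4. ckA   = {4}
  5. kcA   = {4,0,3}
  6. ckcA  = {6,1,2,5}
— saturated at 6

6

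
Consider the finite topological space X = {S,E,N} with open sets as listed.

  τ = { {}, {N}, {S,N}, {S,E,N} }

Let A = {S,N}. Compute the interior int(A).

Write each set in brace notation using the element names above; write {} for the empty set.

interior: largest open inside A is {S,N} (from {}, {N}, {S,N})

{S,N}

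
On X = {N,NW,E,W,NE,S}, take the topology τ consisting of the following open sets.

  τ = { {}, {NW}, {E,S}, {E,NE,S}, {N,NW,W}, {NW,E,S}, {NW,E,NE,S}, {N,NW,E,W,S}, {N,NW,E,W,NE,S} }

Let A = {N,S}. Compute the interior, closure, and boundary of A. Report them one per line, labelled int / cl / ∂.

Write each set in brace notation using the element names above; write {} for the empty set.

interior: largest open inside A is {} (from {})
cl via duality: int({NW,E,W,NE}) = {NW}, so X∖{NW} = {N,E,W,NE,S}
cl∖int = {N,E,W,NE,S}

int(A) = {}
cl(A)  = {N,E,W,NE,S}
∂A     = {N,E,W,NE,S}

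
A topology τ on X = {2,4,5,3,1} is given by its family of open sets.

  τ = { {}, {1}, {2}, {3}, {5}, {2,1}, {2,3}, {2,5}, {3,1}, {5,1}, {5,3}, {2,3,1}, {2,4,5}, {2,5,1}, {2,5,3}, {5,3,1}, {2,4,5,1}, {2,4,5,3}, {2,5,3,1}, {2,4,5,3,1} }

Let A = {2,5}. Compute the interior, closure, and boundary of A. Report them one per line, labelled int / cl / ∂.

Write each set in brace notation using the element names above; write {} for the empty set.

int(A) = {2,5}
cl(A)  = {2,4,5}
∂A     = {4}

U open, U⊆A: {}, {2}, {5}, {2,5}. int(A) = ⋃ = {2,5}
X∖A={4,3,1}, int(X∖A)={3,1}, hence cl(A)={2,4,5}
∂A: remove int from cl → {4}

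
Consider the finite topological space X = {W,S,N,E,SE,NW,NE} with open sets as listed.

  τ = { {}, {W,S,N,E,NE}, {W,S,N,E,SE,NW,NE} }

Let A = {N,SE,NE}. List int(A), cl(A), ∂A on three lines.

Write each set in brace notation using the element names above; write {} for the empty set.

int(A) = {}
cl(A)  = {W,S,N,E,SE,NW,NE}
∂A     = {W,S,N,E,SE,NW,NE}

opens ⊆ A: {}; union → int = {}
complement {W,S,E,NW}; its interior {}; cl(A) = X∖{} = {W,S,N,E,SE,NW,NE}
boundary = {W,S,N,E,SE,NW,NE} ∖ {} = {W,S,N,E,SE,NW,NE}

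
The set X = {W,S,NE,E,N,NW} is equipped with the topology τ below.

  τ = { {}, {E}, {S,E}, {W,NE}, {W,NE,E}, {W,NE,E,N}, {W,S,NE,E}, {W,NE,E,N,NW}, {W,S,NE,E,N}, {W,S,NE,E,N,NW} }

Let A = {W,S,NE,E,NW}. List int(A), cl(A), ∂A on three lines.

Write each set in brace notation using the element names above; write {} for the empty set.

interior: largest open inside A is {W,S,NE,E} (from {}, {E}, {W,NE}, {S,E}, {W,NE,E}, {W,S,NE,E})
cl via duality: int({N}) = {}, so X∖{} = {W,S,NE,E,N,NW}
cl∖int = {N,NW}

int(A) = {W,S,NE,E}
cl(A)  = {W,S,NE,E,N,NW}
∂A     = {N,NW}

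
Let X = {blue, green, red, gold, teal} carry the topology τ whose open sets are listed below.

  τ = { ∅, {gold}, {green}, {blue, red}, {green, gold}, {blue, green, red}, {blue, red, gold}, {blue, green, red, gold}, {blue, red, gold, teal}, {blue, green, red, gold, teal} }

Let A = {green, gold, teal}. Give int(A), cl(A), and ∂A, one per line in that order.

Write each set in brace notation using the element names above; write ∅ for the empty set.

int(A) = {green, gold}
cl(A)  = {green, gold, teal}
∂A     = {teal}

interior: largest open inside A is {green, gold} (from ∅, {gold}, {green}, {green, gold})
cl via duality: int({blue, red}) = {blue, red}, so X∖{blue, red} = {green, gold, teal}
cl∖int = {teal}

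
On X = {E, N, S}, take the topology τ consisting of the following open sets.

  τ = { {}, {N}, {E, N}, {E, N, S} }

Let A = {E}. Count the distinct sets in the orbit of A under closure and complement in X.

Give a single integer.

complement {N, S}; its interior {N}; cl(A) = X∖{N} = {E, S}
With k = closure, c = complement:
  1. A     = {E}
  2. kA    = {E, S}
  3. cA    = {N, S}
  4. ckA   = {N}
  5. kcA   = {E, N, S}
  6. ckcA  = {}
k, c of each give nothing new

6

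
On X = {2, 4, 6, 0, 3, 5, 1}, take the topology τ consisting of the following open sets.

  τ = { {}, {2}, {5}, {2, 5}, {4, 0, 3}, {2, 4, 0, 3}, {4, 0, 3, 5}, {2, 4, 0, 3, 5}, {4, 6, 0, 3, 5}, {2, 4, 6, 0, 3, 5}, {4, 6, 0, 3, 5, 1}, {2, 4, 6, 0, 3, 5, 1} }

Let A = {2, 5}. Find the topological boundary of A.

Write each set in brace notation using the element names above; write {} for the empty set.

opens ⊆ A: {}, {2}, {5}, {2, 5}; union → int = {2, 5}
complement {4, 6, 0, 3, 1}; its interior {4, 0, 3}; cl(A) = X∖{4, 0, 3} = {2, 6, 5, 1}
boundary = {2, 6, 5, 1} ∖ {2, 5} = {6, 1}

{6, 1}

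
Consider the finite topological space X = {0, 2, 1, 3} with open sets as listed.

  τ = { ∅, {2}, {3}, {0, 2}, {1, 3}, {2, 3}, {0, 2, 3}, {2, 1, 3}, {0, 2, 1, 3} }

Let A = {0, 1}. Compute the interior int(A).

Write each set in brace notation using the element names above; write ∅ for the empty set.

∅

interior: largest open inside A is ∅ (from ∅)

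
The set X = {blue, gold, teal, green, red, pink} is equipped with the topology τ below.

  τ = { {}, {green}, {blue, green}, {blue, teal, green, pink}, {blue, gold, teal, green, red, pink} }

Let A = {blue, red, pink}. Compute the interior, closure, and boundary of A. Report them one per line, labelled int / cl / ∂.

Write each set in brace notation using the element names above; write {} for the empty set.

int(A) = {}
cl(A)  = {blue, gold, teal, red, pink}
∂A     = {blue, gold, teal, red, pink}

U open, U⊆A: {}. int(A) = ⋃ = {}
X∖A={gold, teal, green}, int(X∖A)={green}, hence cl(A)={blue, gold, teal, red, pink}
∂A: remove int from cl → {blue, gold, teal, red, pink}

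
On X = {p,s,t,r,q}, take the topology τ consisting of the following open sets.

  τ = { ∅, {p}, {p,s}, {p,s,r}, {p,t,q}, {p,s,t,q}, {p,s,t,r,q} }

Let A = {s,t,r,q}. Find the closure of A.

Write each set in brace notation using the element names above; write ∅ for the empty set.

{s,t,r,q}

complement {p}; its interior {p}; cl(A) = X∖{p} = {s,t,r,q}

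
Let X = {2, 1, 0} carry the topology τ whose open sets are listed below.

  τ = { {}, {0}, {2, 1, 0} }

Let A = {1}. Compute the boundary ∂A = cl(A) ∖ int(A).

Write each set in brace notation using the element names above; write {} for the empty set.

{2, 1}

open subsets of A: {}; so int(A) = {}
closure: X∖int(X∖A) = X∖{0} = {2, 1}
∂A = {2, 1} minus {} = {2, 1}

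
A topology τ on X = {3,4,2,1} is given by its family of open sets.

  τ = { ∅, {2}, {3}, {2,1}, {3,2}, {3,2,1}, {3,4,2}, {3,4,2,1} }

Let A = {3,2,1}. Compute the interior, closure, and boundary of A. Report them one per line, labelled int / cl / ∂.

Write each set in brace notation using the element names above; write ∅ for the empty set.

U open, U⊆A: ∅, {2}, {3}, {2,1}, {3,2}, {3,2,1}. int(A) = ⋃ = {3,2,1}
X∖A={4}, int(X∖A)=∅, hence cl(A)={3,4,2,1}
∂A: remove int from cl → {4}

int(A) = {3,2,1}
cl(A)  = {3,4,2,1}
∂A     = {4}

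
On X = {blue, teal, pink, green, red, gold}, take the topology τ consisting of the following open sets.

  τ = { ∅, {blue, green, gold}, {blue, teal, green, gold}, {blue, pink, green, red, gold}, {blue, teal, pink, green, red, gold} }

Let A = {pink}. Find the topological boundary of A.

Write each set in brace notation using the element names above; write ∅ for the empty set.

U open, U⊆A: ∅. int(A) = ⋃ = ∅
X∖A={blue, teal, green, red, gold}, int(X∖A)={blue, teal, green, gold}, hence cl(A)={pink, red}
∂A: remove int from cl → {pink, red}

{pink, red}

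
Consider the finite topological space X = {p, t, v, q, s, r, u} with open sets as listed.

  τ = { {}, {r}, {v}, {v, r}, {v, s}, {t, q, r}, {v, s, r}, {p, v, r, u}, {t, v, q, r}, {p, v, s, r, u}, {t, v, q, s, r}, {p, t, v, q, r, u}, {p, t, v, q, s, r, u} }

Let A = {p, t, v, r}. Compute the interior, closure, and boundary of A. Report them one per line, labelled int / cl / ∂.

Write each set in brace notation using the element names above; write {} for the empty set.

opens ⊆ A: {}, {r}, {v}, {v, r}; union → int = {v, r}
complement {q, s, u}; its interior {}; cl(A) = X∖{} = {p, t, v, q, s, r, u}
boundary = {p, t, v, q, s, r, u} ∖ {v, r} = {p, t, q, s, u}

int(A) = {v, r}
cl(A)  = {p, t, v, q, s, r, u}
∂A     = {p, t, q, s, u}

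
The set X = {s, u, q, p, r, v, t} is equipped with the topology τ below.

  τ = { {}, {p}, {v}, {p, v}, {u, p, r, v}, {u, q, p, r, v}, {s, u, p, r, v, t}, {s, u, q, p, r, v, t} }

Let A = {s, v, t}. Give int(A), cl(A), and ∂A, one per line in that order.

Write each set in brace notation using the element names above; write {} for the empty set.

interior: largest open inside A is {v} (from {}, {v})
cl via duality: int({u, q, p, r}) = {p}, so X∖{p} = {s, u, q, r, v, t}
cl∖int = {s, u, q, r, t}

int(A) = {v}
cl(A)  = {s, u, q, r, v, t}
∂A     = {s, u, q, r, t}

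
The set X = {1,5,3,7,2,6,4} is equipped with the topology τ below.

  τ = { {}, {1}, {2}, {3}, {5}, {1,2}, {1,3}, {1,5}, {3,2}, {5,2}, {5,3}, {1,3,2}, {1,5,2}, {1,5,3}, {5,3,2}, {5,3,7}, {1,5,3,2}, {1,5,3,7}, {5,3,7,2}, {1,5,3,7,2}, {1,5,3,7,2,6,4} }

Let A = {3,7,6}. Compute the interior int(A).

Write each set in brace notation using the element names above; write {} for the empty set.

{3}

opens ⊆ A: {}, {3}; union → int = {3}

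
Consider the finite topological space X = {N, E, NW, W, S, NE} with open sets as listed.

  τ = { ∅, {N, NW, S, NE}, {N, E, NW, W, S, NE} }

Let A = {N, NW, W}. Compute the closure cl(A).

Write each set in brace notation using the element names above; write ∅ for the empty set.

complement {E, S, NE}; its interior ∅; cl(A) = X∖∅ = {N, E, NW, W, S, NE}

{N, E, NW, W, S, NE}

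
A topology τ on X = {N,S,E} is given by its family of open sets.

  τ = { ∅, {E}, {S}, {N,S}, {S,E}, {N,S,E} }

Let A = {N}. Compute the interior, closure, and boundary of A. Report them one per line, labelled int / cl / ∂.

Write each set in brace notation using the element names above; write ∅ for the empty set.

opens ⊆ A: ∅; union → int = ∅
complement {S,E}; its interior {S,E}; cl(A) = X∖{S,E} = {N}
boundary = {N} ∖ ∅ = {N}

int(A) = ∅
cl(A)  = {N}
∂A     = {N}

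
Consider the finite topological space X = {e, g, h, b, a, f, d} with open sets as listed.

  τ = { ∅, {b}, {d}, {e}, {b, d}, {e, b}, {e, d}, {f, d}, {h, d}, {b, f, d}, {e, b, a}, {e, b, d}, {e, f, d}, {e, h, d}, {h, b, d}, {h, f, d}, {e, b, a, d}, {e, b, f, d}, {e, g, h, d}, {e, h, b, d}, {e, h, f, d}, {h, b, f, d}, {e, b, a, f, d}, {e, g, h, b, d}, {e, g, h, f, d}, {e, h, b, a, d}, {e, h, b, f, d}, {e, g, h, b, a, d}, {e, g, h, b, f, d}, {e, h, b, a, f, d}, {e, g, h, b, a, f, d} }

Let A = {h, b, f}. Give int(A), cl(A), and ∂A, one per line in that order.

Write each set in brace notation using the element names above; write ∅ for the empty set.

int(A) = {b}
cl(A)  = {g, h, b, a, f}
∂A     = {g, h, a, f}

interior: largest open inside A is {b} (from ∅, {b})
cl via duality: int({e, g, a, d}) = {e, d}, so X∖{e, d} = {g, h, b, a, f}
cl∖int = {g, h, a, f}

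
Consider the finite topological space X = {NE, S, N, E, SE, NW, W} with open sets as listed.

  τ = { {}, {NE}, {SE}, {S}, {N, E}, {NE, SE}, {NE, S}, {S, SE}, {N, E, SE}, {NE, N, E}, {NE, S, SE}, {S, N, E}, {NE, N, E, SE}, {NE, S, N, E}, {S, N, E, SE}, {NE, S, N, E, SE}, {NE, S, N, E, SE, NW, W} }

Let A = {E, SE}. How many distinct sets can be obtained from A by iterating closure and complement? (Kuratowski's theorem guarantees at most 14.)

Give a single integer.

complement {NE, S, N, NW, W}; its interior {NE, S}; cl(A) = X∖{NE, S} = {N, E, SE, NW, W}
With k = closure, c = complement:
  1. A     = {E, SE}
  2. kA    = {N, E, SE, NW, W}
  3. cA    = {NE, S, N, NW, W}
  4. ckA   = {NE, S}
  5. kcA   = {NE, S, N, E, NW, W}
  6. kckA  = {NE, S, NW, W}
  7. ckcA  = {SE}
  8. ckckA = {N, E, SE}
  9. kckcA = {SE, NW, W}
  10. ckckcA = {NE, S, N, E}
k, c of each give nothing new

10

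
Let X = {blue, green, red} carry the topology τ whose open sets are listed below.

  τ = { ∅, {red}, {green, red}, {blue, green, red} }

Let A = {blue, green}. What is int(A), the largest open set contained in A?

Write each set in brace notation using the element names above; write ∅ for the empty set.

interior: largest open inside A is ∅ (from ∅)

∅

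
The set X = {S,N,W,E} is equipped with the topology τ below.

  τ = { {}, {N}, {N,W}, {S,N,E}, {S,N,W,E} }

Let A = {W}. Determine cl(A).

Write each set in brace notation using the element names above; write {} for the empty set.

cl via duality: int({S,N,E}) = {S,N,E}, so X∖{S,N,E} = {W}

{W}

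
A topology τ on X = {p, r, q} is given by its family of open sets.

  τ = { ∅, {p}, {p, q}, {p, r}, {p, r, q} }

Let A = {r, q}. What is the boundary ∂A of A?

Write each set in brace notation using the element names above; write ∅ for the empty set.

{r, q}

opens ⊆ A: ∅; union → int = ∅
complement {p}; its interior {p}; cl(A) = X∖{p} = {r, q}
boundary = {r, q} ∖ ∅ = {r, q}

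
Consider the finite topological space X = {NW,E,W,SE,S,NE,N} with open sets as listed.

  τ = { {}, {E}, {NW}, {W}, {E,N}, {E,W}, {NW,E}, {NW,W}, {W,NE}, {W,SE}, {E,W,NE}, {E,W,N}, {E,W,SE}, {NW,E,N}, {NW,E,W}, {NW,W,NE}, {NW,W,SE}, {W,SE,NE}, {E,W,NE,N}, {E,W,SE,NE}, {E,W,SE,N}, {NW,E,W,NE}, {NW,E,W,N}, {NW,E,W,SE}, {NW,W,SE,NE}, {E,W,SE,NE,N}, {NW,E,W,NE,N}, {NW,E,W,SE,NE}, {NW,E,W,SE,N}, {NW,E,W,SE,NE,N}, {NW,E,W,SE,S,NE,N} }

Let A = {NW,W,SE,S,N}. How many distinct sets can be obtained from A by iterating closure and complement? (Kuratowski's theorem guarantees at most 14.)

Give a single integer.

cl via duality: int({E,NE}) = {E}, so X∖{E} = {NW,W,SE,S,NE,N}
Write k for closure, c for complement:
  1. A     = {NW,W,SE,S,N}
  2. kA    = {NW,W,SE,S,NE,N}
  3. cA    = {E,NE}
  4. ckA   = {E}
  5. kcA   = {E,S,NE,N}
  6. kckA  = {E,S,N}
  7. ckcA  = {NW,W,SE}
  8. ckckA = {NW,W,SE,NE}
  9. kckcA = {NW,W,SE,S,NE}
  10. ckckcA = {E,N}
applying k or c yields no new set

10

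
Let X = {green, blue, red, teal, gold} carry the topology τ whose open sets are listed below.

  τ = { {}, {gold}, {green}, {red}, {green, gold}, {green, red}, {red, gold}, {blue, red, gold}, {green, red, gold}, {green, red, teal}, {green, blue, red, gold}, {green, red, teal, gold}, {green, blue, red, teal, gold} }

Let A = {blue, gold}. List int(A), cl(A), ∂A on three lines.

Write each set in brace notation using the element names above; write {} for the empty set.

interior: largest open inside A is {gold} (from {}, {gold})
cl via duality: int({green, red, teal}) = {green, red, teal}, so X∖{green, red, teal} = {blue, gold}
cl∖int = {blue}

int(A) = {gold}
cl(A)  = {blue, gold}
∂A     = {blue}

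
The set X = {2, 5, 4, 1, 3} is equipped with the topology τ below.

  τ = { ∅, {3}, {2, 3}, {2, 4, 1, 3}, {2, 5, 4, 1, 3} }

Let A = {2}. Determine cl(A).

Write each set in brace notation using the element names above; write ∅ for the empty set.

cl via duality: int({5, 4, 1, 3}) = {3}, so X∖{3} = {2, 5, 4, 1}

{2, 5, 4, 1}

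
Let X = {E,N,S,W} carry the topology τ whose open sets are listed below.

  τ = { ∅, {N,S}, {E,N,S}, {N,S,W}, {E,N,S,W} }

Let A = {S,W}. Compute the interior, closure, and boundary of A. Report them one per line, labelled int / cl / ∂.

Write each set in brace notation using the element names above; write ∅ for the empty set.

int(A) = ∅
cl(A)  = {E,N,S,W}
∂A     = {E,N,S,W}

opens ⊆ A: ∅; union → int = ∅
complement {E,N}; its interior ∅; cl(A) = X∖∅ = {E,N,S,W}
boundary = {E,N,S,W} ∖ ∅ = {E,N,S,W}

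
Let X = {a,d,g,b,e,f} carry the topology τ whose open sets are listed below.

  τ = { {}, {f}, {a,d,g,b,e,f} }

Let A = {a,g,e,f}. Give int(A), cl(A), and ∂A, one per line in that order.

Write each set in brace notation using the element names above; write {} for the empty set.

int(A) = {f}
cl(A)  = {a,d,g,b,e,f}
∂A     = {a,d,g,b,e}

opens ⊆ A: {}, {f}; union → int = {f}
complement {d,b}; its interior {}; cl(A) = X∖{} = {a,d,g,b,e,f}
boundary = {a,d,g,b,e,f} ∖ {f} = {a,d,g,b,e}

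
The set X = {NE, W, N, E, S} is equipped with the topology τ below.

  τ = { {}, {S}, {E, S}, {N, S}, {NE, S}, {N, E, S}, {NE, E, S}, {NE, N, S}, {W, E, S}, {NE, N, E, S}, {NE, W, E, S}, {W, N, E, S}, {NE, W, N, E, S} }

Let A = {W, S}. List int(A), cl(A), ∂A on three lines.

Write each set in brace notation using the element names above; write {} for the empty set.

int(A) = {S}
cl(A)  = {NE, W, N, E, S}
∂A     = {NE, W, N, E}

opens ⊆ A: {}, {S}; union → int = {S}
complement {NE, N, E}; its interior {}; cl(A) = X∖{} = {NE, W, N, E, S}
boundary = {NE, W, N, E, S} ∖ {S} = {NE, W, N, E}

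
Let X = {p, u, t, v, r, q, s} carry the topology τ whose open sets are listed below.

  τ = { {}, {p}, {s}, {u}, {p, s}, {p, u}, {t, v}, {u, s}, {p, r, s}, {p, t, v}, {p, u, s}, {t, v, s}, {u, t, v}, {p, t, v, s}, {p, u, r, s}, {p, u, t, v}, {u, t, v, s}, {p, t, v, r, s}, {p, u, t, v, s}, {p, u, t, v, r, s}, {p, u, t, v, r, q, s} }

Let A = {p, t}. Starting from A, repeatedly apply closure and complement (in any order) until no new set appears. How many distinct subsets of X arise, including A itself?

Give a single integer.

10

complement {u, v, r, q, s}; its interior {u, s}; cl(A) = X∖{u, s} = {p, t, v, r, q}
With k = closure, c = complement:
  1. A     = {p, t}
  2. kA    = {p, t, v, r, q}
  3. cA    = {u, v, r, q, s}
  4. ckA   = {u, s}
  5. kcA   = {u, t, v, r, q, s}
  6. kckA  = {u, r, q, s}
  7. ckcA  = {p}
  8. ckckA = {p, t, v}
  9. kckcA = {p, r, q}
  10. ckckcA = {u, t, v, s}
k, c of each give nothing new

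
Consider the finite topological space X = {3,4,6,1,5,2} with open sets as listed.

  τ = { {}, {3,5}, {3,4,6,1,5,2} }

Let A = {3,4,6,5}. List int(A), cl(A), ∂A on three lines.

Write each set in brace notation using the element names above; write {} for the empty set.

int(A) = {3,5}
cl(A)  = {3,4,6,1,5,2}
∂A     = {4,6,1,2}

U open, U⊆A: {}, {3,5}. int(A) = ⋃ = {3,5}
X∖A={1,2}, int(X∖A)={}, hence cl(A)={3,4,6,1,5,2}
∂A: remove int from cl → {4,6,1,2}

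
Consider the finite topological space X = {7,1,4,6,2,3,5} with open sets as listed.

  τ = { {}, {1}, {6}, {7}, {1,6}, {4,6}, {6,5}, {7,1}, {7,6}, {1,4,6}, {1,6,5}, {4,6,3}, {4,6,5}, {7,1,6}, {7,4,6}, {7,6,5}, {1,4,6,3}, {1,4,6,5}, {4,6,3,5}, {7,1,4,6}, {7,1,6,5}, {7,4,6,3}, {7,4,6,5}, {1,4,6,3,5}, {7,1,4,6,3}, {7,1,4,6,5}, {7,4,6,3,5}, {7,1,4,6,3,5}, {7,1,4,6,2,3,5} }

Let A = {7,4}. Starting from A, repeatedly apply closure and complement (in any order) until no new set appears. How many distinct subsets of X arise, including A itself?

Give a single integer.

8

closure: X∖int(X∖A) = X∖{1,6,5} = {7,4,2,3}
Let k=closure and c=complement:
  1. A     = {7,4}
  2. kA    = {7,4,2,3}
  3. cA    = {1,6,2,3,5}
  4. ckA   = {1,6,5}
  5. kcA   = {1,4,6,2,3,5}
  6. ckcA  = {7}
  7. kckcA = {7,2}
  8. ckckcA = {1,4,6,3,5}
— saturated at 8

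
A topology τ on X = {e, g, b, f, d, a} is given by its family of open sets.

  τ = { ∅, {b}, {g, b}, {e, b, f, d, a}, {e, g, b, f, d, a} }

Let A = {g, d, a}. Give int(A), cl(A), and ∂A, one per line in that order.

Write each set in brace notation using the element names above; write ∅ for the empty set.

interior: largest open inside A is ∅ (from ∅)
cl via duality: int({e, b, f}) = {b}, so X∖{b} = {e, g, f, d, a}
cl∖int = {e, g, f, d, a}

int(A) = ∅
cl(A)  = {e, g, f, d, a}
∂A     = {e, g, f, d, a}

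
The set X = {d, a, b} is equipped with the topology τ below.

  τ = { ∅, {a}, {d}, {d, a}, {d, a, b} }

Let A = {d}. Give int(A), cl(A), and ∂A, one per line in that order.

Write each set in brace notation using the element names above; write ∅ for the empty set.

int(A) = {d}
cl(A)  = {d, b}
∂A     = {b}

opens ⊆ A: ∅, {d}; union → int = {d}
complement {a, b}; its interior {a}; cl(A) = X∖{a} = {d, b}
boundary = {d, b} ∖ {d} = {b}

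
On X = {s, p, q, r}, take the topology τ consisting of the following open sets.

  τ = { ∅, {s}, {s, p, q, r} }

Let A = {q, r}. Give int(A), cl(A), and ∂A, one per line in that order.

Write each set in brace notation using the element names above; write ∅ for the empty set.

int(A) = ∅
cl(A)  = {p, q, r}
∂A     = {p, q, r}

opens ⊆ A: ∅; union → int = ∅
complement {s, p}; its interior {s}; cl(A) = X∖{s} = {p, q, r}
boundary = {p, q, r} ∖ ∅ = {p, q, r}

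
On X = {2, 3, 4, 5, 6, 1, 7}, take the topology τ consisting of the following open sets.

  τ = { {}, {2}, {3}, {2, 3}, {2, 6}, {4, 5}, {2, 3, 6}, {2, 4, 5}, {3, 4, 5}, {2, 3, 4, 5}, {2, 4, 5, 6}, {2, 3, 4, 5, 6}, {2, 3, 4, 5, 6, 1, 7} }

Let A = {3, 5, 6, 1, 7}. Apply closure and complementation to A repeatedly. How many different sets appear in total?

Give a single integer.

12

X∖A={2, 4}, int(X∖A)={2}, hence cl(A)={3, 4, 5, 6, 1, 7}
Orbit (k=closure, c=complement):
  1. A     = {3, 5, 6, 1, 7}
  2. kA    = {3, 4, 5, 6, 1, 7}
  3. cA    = {2, 4}
  4. ckA   = {2}
  5. kcA   = {2, 4, 5, 6, 1, 7}
  6. kckA  = {2, 6, 1, 7}
  7. ckcA  = {3}
  8. ckckA = {3, 4, 5}
  9. kckcA = {3, 1, 7}
  10. kckckA = {3, 4, 5, 1, 7}
  11. ckckcA = {2, 4, 5, 6}
  12. ckckckA = {2, 6}
(closed under both — stop)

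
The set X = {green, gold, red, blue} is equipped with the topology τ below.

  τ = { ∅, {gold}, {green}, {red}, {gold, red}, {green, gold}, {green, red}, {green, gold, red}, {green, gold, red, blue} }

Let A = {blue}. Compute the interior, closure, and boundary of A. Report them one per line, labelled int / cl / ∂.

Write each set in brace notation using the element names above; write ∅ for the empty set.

int(A) = ∅
cl(A)  = {blue}
∂A     = {blue}

opens ⊆ A: ∅; union → int = ∅
complement {green, gold, red}; its interior {green, gold, red}; cl(A) = X∖{green, gold, red} = {blue}
boundary = {blue} ∖ ∅ = {blue}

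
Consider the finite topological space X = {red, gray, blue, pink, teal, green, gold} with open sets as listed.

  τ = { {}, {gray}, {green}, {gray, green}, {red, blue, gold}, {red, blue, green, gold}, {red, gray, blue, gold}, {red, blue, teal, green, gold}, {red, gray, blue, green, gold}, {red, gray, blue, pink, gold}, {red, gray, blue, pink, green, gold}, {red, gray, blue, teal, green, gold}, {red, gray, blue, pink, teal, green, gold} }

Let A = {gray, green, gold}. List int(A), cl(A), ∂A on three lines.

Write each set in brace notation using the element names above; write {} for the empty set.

int(A) = {gray, green}
cl(A)  = {red, gray, blue, pink, teal, green, gold}
∂A     = {red, blue, pink, teal, gold}

U open, U⊆A: {}, {gray}, {green}, {gray, green}. int(A) = ⋃ = {gray, green}
X∖A={red, blue, pink, teal}, int(X∖A)={}, hence cl(A)={red, gray, blue, pink, teal, green, gold}
∂A: remove int from cl → {red, blue, pink, teal, gold}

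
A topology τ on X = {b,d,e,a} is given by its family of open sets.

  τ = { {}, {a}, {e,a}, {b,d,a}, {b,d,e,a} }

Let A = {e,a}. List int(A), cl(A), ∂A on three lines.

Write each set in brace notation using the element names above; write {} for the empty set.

int(A) = {e,a}
cl(A)  = {b,d,e,a}
∂A     = {b,d}

U open, U⊆A: {}, {a}, {e,a}. int(A) = ⋃ = {e,a}
X∖A={b,d}, int(X∖A)={}, hence cl(A)={b,d,e,a}
∂A: remove int from cl → {b,d}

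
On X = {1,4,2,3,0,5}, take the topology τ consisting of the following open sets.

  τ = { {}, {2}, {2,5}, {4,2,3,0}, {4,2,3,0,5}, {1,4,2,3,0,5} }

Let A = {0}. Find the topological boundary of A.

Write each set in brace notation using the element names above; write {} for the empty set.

open subsets of A: {}; so int(A) = {}
closure: X∖int(X∖A) = X∖{2,5} = {1,4,3,0}
∂A = {1,4,3,0} minus {} = {1,4,3,0}

{1,4,3,0}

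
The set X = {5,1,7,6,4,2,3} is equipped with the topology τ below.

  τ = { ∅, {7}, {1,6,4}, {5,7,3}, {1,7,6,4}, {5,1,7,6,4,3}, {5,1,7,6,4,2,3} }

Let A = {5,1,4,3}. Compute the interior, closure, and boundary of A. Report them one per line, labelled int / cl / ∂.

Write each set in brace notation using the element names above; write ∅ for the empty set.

int(A) = ∅
cl(A)  = {5,1,6,4,2,3}
∂A     = {5,1,6,4,2,3}

open subsets of A: ∅; so int(A) = ∅
closure: X∖int(X∖A) = X∖{7} = {5,1,6,4,2,3}
∂A = {5,1,6,4,2,3} minus ∅ = {5,1,6,4,2,3}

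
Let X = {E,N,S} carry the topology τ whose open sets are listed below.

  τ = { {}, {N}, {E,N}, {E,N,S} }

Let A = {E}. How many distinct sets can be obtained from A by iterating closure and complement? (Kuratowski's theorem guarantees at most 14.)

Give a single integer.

cl via duality: int({N,S}) = {N}, so X∖{N} = {E,S}
Write k for closure, c for complement:
  1. A     = {E}
  2. kA    = {E,S}
  3. cA    = {N,S}
  4. ckA   = {N}
  5. kcA   = {E,N,S}
  6. ckcA  = {}
applying k or c yields no new set

6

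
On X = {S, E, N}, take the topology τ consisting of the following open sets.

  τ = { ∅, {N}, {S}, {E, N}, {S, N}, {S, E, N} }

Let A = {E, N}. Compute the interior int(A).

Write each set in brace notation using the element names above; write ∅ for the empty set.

interior: largest open inside A is {E, N} (from ∅, {N}, {E, N})

{E, N}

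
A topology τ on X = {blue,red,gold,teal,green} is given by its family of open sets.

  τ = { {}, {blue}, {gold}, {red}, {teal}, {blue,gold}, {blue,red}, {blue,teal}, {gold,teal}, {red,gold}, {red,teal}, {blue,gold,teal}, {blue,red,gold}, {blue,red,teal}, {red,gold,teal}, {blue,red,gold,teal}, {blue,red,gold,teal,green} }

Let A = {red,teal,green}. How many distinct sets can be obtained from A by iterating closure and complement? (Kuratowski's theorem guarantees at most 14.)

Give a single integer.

4

closure: X∖int(X∖A) = X∖{blue,gold} = {red,teal,green}
Let k=closure and c=complement:
  1. A     = {red,teal,green}
  2. cA    = {blue,gold}
  3. kcA   = {blue,gold,green}
  4. ckcA  = {red,teal}
— saturated at 4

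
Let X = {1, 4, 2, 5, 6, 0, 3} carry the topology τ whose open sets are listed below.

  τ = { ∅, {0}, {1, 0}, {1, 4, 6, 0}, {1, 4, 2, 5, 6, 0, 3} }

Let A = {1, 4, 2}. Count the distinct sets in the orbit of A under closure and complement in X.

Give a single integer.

6

complement {5, 6, 0, 3}; its interior {0}; cl(A) = X∖{0} = {1, 4, 2, 5, 6, 3}
With k = closure, c = complement:
  1. A     = {1, 4, 2}
  2. kA    = {1, 4, 2, 5, 6, 3}
  3. cA    = {5, 6, 0, 3}
  4. ckA   = {0}
  5. kcA   = {1, 4, 2, 5, 6, 0, 3}
  6. ckcA  = ∅
k, c of each give nothing new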